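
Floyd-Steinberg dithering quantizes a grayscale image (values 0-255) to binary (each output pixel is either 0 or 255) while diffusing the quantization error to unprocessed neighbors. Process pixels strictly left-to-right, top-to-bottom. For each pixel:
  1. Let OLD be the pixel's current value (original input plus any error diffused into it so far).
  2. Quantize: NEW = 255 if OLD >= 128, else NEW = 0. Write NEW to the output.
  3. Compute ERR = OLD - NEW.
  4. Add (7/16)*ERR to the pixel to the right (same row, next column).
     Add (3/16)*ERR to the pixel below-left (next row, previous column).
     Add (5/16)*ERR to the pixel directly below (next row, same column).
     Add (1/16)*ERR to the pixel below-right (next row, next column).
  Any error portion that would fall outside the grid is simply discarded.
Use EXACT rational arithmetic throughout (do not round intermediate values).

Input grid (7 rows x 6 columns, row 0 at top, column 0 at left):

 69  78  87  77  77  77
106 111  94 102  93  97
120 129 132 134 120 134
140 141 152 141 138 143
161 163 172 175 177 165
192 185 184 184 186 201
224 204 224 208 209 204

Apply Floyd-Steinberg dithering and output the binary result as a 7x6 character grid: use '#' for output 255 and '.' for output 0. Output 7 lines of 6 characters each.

(0,0): OLD=69 → NEW=0, ERR=69
(0,1): OLD=1731/16 → NEW=0, ERR=1731/16
(0,2): OLD=34389/256 → NEW=255, ERR=-30891/256
(0,3): OLD=99155/4096 → NEW=0, ERR=99155/4096
(0,4): OLD=5740357/65536 → NEW=0, ERR=5740357/65536
(0,5): OLD=120922851/1048576 → NEW=0, ERR=120922851/1048576
(1,0): OLD=37849/256 → NEW=255, ERR=-27431/256
(1,1): OLD=163055/2048 → NEW=0, ERR=163055/2048
(1,2): OLD=6712475/65536 → NEW=0, ERR=6712475/65536
(1,3): OLD=42796863/262144 → NEW=255, ERR=-24049857/262144
(1,4): OLD=1734265885/16777216 → NEW=0, ERR=1734265885/16777216
(1,5): OLD=49321459899/268435456 → NEW=255, ERR=-19129581381/268435456
(2,0): OLD=3324085/32768 → NEW=0, ERR=3324085/32768
(2,1): OLD=221007383/1048576 → NEW=255, ERR=-46379497/1048576
(2,2): OLD=2221819909/16777216 → NEW=255, ERR=-2056370171/16777216
(2,3): OLD=10400498461/134217728 → NEW=0, ERR=10400498461/134217728
(2,4): OLD=717728527063/4294967296 → NEW=255, ERR=-377488133417/4294967296
(2,5): OLD=5479598504785/68719476736 → NEW=0, ERR=5479598504785/68719476736
(3,0): OLD=2741525349/16777216 → NEW=255, ERR=-1536664731/16777216
(3,1): OLD=9457603713/134217728 → NEW=0, ERR=9457603713/134217728
(3,2): OLD=167815426707/1073741824 → NEW=255, ERR=-105988738413/1073741824
(3,3): OLD=6726946133945/68719476736 → NEW=0, ERR=6726946133945/68719476736
(3,4): OLD=95193013811865/549755813888 → NEW=255, ERR=-44994718729575/549755813888
(3,5): OLD=1113743730182743/8796093022208 → NEW=0, ERR=1113743730182743/8796093022208
(4,0): OLD=312651089227/2147483648 → NEW=255, ERR=-234957241013/2147483648
(4,1): OLD=3879919447887/34359738368 → NEW=0, ERR=3879919447887/34359738368
(4,2): OLD=234541607458621/1099511627776 → NEW=255, ERR=-45833857624259/1099511627776
(4,3): OLD=2917450464606225/17592186044416 → NEW=255, ERR=-1568556976719855/17592186044416
(4,4): OLD=40046577635401505/281474976710656 → NEW=255, ERR=-31729541425815775/281474976710656
(4,5): OLD=676148849375117895/4503599627370496 → NEW=255, ERR=-472269055604358585/4503599627370496
(5,0): OLD=98396295329117/549755813888 → NEW=255, ERR=-41791437212323/549755813888
(5,1): OLD=3032461728634925/17592186044416 → NEW=255, ERR=-1453545712691155/17592186044416
(5,2): OLD=17615357471570239/140737488355328 → NEW=0, ERR=17615357471570239/140737488355328
(5,3): OLD=842870686071308581/4503599627370496 → NEW=255, ERR=-305547218908167899/4503599627370496
(5,4): OLD=863395111472350021/9007199254740992 → NEW=0, ERR=863395111472350021/9007199254740992
(5,5): OLD=29272882701883789769/144115188075855872 → NEW=255, ERR=-7476490257459457591/144115188075855872
(6,0): OLD=52003127691141799/281474976710656 → NEW=255, ERR=-19772991370075481/281474976710656
(6,1): OLD=748334656354472475/4503599627370496 → NEW=255, ERR=-400083248625004005/4503599627370496
(6,2): OLD=3717506540099657123/18014398509481984 → NEW=255, ERR=-876165079818248797/18014398509481984
(6,3): OLD=55142954727860033911/288230376151711744 → NEW=255, ERR=-18355791190826460809/288230376151711744
(6,4): OLD=909081093796235358551/4611686018427387904 → NEW=255, ERR=-266898840902748556969/4611686018427387904
(6,5): OLD=12430071133708084216065/73786976294838206464 → NEW=255, ERR=-6385607821475658432255/73786976294838206464
Row 0: ..#...
Row 1: #..#.#
Row 2: .##.#.
Row 3: #.#.#.
Row 4: #.####
Row 5: ##.#.#
Row 6: ######

Answer: ..#...
#..#.#
.##.#.
#.#.#.
#.####
##.#.#
######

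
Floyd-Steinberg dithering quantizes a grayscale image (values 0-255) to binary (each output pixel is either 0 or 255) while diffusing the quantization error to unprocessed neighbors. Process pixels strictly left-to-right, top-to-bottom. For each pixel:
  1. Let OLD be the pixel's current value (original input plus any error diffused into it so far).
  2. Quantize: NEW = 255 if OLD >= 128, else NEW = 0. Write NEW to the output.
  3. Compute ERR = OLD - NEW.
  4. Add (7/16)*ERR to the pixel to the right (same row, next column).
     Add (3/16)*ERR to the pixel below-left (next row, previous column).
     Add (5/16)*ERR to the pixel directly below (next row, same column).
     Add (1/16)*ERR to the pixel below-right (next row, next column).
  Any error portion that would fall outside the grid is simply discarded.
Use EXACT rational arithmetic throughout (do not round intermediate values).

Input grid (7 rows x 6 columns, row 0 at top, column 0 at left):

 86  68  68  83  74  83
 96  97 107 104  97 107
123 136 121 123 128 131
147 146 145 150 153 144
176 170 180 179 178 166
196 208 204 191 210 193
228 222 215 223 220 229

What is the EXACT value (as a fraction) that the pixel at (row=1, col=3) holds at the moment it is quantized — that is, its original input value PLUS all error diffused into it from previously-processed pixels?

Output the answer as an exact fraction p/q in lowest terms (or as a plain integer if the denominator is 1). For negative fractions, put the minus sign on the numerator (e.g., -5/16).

Answer: 5402289/131072

Derivation:
(0,0): OLD=86 → NEW=0, ERR=86
(0,1): OLD=845/8 → NEW=0, ERR=845/8
(0,2): OLD=14619/128 → NEW=0, ERR=14619/128
(0,3): OLD=272317/2048 → NEW=255, ERR=-249923/2048
(0,4): OLD=675371/32768 → NEW=0, ERR=675371/32768
(0,5): OLD=48243501/524288 → NEW=0, ERR=48243501/524288
(1,0): OLD=18263/128 → NEW=255, ERR=-14377/128
(1,1): OLD=110241/1024 → NEW=0, ERR=110241/1024
(1,2): OLD=5685621/32768 → NEW=255, ERR=-2670219/32768
(1,3): OLD=5402289/131072 → NEW=0, ERR=5402289/131072
Target (1,3): original=104, with diffused error = 5402289/131072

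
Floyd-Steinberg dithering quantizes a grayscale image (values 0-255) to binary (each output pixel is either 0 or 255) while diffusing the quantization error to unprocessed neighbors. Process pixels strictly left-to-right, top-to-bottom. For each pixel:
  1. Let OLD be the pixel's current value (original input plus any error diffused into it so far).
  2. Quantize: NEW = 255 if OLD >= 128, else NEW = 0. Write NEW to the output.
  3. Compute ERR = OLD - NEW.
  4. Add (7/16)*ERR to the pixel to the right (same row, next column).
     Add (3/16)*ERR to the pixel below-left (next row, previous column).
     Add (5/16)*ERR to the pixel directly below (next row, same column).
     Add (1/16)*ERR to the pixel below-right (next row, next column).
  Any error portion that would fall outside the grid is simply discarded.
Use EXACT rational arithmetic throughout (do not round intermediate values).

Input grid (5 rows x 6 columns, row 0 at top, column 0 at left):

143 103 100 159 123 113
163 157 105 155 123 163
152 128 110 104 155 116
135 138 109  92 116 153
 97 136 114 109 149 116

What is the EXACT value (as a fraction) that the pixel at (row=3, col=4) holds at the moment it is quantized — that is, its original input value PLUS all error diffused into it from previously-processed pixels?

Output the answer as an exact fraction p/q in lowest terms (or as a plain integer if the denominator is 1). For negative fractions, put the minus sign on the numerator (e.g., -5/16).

(0,0): OLD=143 → NEW=255, ERR=-112
(0,1): OLD=54 → NEW=0, ERR=54
(0,2): OLD=989/8 → NEW=0, ERR=989/8
(0,3): OLD=27275/128 → NEW=255, ERR=-5365/128
(0,4): OLD=214349/2048 → NEW=0, ERR=214349/2048
(0,5): OLD=5203227/32768 → NEW=255, ERR=-3152613/32768
(1,0): OLD=1105/8 → NEW=255, ERR=-935/8
(1,1): OLD=8891/64 → NEW=255, ERR=-7429/64
(1,2): OLD=180971/2048 → NEW=0, ERR=180971/2048
(1,3): OLD=1703217/8192 → NEW=255, ERR=-385743/8192
(1,4): OLD=60003261/524288 → NEW=0, ERR=60003261/524288
(1,5): OLD=1590030235/8388608 → NEW=255, ERR=-549064805/8388608
(2,0): OLD=95961/1024 → NEW=0, ERR=95961/1024
(2,1): OLD=4652671/32768 → NEW=255, ERR=-3703169/32768
(2,2): OLD=37794613/524288 → NEW=0, ERR=37794613/524288
(2,3): OLD=619939061/4194304 → NEW=255, ERR=-449608459/4194304
(2,4): OLD=17267295047/134217728 → NEW=255, ERR=-16958225593/134217728
(2,5): OLD=101836174433/2147483648 → NEW=0, ERR=101836174433/2147483648
(3,0): OLD=75023133/524288 → NEW=255, ERR=-58670307/524288
(3,1): OLD=306599053/4194304 → NEW=0, ERR=306599053/4194304
(3,2): OLD=4575006529/33554432 → NEW=255, ERR=-3981373631/33554432
(3,3): OLD=-27046575343/2147483648 → NEW=0, ERR=-27046575343/2147483648
(3,4): OLD=1257527284069/17179869184 → NEW=0, ERR=1257527284069/17179869184
Target (3,4): original=116, with diffused error = 1257527284069/17179869184

Answer: 1257527284069/17179869184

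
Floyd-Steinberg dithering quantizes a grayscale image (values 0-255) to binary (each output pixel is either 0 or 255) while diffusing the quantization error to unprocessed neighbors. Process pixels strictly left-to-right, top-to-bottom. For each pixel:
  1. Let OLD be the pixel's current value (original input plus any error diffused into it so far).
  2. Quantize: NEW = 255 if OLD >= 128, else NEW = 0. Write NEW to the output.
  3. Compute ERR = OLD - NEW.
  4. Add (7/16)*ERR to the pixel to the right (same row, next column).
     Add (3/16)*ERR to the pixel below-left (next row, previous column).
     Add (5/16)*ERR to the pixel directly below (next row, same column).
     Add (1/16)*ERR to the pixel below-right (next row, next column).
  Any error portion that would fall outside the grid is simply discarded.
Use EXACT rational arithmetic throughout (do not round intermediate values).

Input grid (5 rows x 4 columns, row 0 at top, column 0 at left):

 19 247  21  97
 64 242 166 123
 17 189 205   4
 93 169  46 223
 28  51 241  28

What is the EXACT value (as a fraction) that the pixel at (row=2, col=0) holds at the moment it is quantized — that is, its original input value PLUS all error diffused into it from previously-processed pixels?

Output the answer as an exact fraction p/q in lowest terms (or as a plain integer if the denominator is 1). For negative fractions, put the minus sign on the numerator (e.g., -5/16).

(0,0): OLD=19 → NEW=0, ERR=19
(0,1): OLD=4085/16 → NEW=255, ERR=5/16
(0,2): OLD=5411/256 → NEW=0, ERR=5411/256
(0,3): OLD=435189/4096 → NEW=0, ERR=435189/4096
(1,0): OLD=17919/256 → NEW=0, ERR=17919/256
(1,1): OLD=569081/2048 → NEW=255, ERR=46841/2048
(1,2): OLD=13274477/65536 → NEW=255, ERR=-3437203/65536
(1,3): OLD=141114763/1048576 → NEW=255, ERR=-126272117/1048576
(2,0): OLD=1414339/32768 → NEW=0, ERR=1414339/32768
Target (2,0): original=17, with diffused error = 1414339/32768

Answer: 1414339/32768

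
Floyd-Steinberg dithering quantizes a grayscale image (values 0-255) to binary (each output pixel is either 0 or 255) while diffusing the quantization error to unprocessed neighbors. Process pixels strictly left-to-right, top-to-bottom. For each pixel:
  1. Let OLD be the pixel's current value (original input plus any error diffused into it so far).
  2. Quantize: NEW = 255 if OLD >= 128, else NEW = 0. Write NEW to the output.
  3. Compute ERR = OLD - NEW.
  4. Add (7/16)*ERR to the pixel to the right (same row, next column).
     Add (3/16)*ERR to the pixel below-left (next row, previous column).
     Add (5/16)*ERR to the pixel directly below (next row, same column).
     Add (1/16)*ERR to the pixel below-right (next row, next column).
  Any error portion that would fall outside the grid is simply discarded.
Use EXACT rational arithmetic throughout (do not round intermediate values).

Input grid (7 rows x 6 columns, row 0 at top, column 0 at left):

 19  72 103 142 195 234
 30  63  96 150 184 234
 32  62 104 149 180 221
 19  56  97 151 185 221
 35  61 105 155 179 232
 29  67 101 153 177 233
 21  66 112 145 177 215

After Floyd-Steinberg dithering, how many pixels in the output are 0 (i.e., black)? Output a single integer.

(0,0): OLD=19 → NEW=0, ERR=19
(0,1): OLD=1285/16 → NEW=0, ERR=1285/16
(0,2): OLD=35363/256 → NEW=255, ERR=-29917/256
(0,3): OLD=372213/4096 → NEW=0, ERR=372213/4096
(0,4): OLD=15385011/65536 → NEW=255, ERR=-1326669/65536
(0,5): OLD=236080101/1048576 → NEW=255, ERR=-31306779/1048576
(1,0): OLD=13055/256 → NEW=0, ERR=13055/256
(1,1): OLD=183673/2048 → NEW=0, ERR=183673/2048
(1,2): OLD=7915117/65536 → NEW=0, ERR=7915117/65536
(1,3): OLD=57707625/262144 → NEW=255, ERR=-9139095/262144
(1,4): OLD=2726345755/16777216 → NEW=255, ERR=-1551844325/16777216
(1,5): OLD=49106816845/268435456 → NEW=255, ERR=-19344224435/268435456
(2,0): OLD=2121795/32768 → NEW=0, ERR=2121795/32768
(2,1): OLD=151191953/1048576 → NEW=255, ERR=-116194927/1048576
(2,2): OLD=1549046771/16777216 → NEW=0, ERR=1549046771/16777216
(2,3): OLD=22643218459/134217728 → NEW=255, ERR=-11582302181/134217728
(2,4): OLD=419403230161/4294967296 → NEW=0, ERR=419403230161/4294967296
(2,5): OLD=16178016867783/68719476736 → NEW=255, ERR=-1345449699897/68719476736
(3,0): OLD=309669523/16777216 → NEW=0, ERR=309669523/16777216
(3,1): OLD=6818988695/134217728 → NEW=0, ERR=6818988695/134217728
(3,2): OLD=134190424181/1073741824 → NEW=0, ERR=134190424181/1073741824
(3,3): OLD=13935570179103/68719476736 → NEW=255, ERR=-3587896388577/68719476736
(3,4): OLD=100940073507519/549755813888 → NEW=255, ERR=-39247659033921/549755813888
(3,5): OLD=1669068570135249/8796093022208 → NEW=255, ERR=-573935150527791/8796093022208
(4,0): OLD=108005674685/2147483648 → NEW=0, ERR=108005674685/2147483648
(4,1): OLD=4242283102873/34359738368 → NEW=0, ERR=4242283102873/34359738368
(4,2): OLD=210509253140731/1099511627776 → NEW=255, ERR=-69866211942149/1099511627776
(4,3): OLD=1852618682361095/17592186044416 → NEW=0, ERR=1852618682361095/17592186044416
(4,4): OLD=52710613783665271/281474976710656 → NEW=255, ERR=-19065505277552009/281474976710656
(4,5): OLD=799452151097276897/4503599627370496 → NEW=255, ERR=-348965753882199583/4503599627370496
(5,0): OLD=37310221886171/549755813888 → NEW=0, ERR=37310221886171/549755813888
(5,1): OLD=2225485137454219/17592186044416 → NEW=0, ERR=2225485137454219/17592186044416
(5,2): OLD=23073988325169065/140737488355328 → NEW=255, ERR=-12814071205439575/140737488355328
(5,3): OLD=582780974610573267/4503599627370496 → NEW=255, ERR=-565636930368903213/4503599627370496
(5,4): OLD=837108541370575379/9007199254740992 → NEW=0, ERR=837108541370575379/9007199254740992
(5,5): OLD=35338844903564785711/144115188075855872 → NEW=255, ERR=-1410528055778461649/144115188075855872
(6,0): OLD=18557065425073793/281474976710656 → NEW=0, ERR=18557065425073793/281474976710656
(6,1): OLD=547394250751388909/4503599627370496 → NEW=0, ERR=547394250751388909/4503599627370496
(6,2): OLD=2181193074679722405/18014398509481984 → NEW=0, ERR=2181193074679722405/18014398509481984
(6,3): OLD=49131467591305382129/288230376151711744 → NEW=255, ERR=-24367278327381112591/288230376151711744
(6,4): OLD=734970911710991355985/4611686018427387904 → NEW=255, ERR=-441009022987992559535/4611686018427387904
(6,5): OLD=12980051826731447203223/73786976294838206464 → NEW=255, ERR=-5835627128452295445097/73786976294838206464
Output grid:
  Row 0: ..#.##  (3 black, running=3)
  Row 1: ...###  (3 black, running=6)
  Row 2: .#.#.#  (3 black, running=9)
  Row 3: ...###  (3 black, running=12)
  Row 4: ..#.##  (3 black, running=15)
  Row 5: ..##.#  (3 black, running=18)
  Row 6: ...###  (3 black, running=21)

Answer: 21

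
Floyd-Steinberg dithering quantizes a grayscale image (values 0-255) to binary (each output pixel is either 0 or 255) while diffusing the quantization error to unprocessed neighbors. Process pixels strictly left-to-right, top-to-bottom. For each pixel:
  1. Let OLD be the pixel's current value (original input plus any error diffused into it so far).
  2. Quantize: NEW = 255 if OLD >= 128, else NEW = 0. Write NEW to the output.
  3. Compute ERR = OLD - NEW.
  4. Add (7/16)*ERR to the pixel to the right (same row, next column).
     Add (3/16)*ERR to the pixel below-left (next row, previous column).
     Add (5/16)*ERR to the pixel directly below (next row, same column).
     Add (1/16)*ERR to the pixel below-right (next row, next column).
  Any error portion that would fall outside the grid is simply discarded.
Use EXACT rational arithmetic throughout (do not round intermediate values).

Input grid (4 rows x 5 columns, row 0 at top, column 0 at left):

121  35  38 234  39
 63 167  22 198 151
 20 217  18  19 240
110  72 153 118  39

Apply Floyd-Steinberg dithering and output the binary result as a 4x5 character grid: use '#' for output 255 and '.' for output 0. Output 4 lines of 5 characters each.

Answer: ...#.
.#.##
.#..#
#.#..

Derivation:
(0,0): OLD=121 → NEW=0, ERR=121
(0,1): OLD=1407/16 → NEW=0, ERR=1407/16
(0,2): OLD=19577/256 → NEW=0, ERR=19577/256
(0,3): OLD=1095503/4096 → NEW=255, ERR=51023/4096
(0,4): OLD=2913065/65536 → NEW=0, ERR=2913065/65536
(1,0): OLD=30029/256 → NEW=0, ERR=30029/256
(1,1): OLD=548251/2048 → NEW=255, ERR=26011/2048
(1,2): OLD=3885367/65536 → NEW=0, ERR=3885367/65536
(1,3): OLD=63162091/262144 → NEW=255, ERR=-3684629/262144
(1,4): OLD=669074273/4194304 → NEW=255, ERR=-400473247/4194304
(2,0): OLD=1934553/32768 → NEW=0, ERR=1934553/32768
(2,1): OLD=278130019/1048576 → NEW=255, ERR=10743139/1048576
(2,2): OLD=657123305/16777216 → NEW=0, ERR=657123305/16777216
(2,3): OLD=4710030507/268435456 → NEW=0, ERR=4710030507/268435456
(2,4): OLD=931837865453/4294967296 → NEW=255, ERR=-163378795027/4294967296
(3,0): OLD=2187251657/16777216 → NEW=255, ERR=-2090938423/16777216
(3,1): OLD=4256048021/134217728 → NEW=0, ERR=4256048021/134217728
(3,2): OLD=786164868087/4294967296 → NEW=255, ERR=-309051792393/4294967296
(3,3): OLD=750053166207/8589934592 → NEW=0, ERR=750053166207/8589934592
(3,4): OLD=9127424374811/137438953472 → NEW=0, ERR=9127424374811/137438953472
Row 0: ...#.
Row 1: .#.##
Row 2: .#..#
Row 3: #.#..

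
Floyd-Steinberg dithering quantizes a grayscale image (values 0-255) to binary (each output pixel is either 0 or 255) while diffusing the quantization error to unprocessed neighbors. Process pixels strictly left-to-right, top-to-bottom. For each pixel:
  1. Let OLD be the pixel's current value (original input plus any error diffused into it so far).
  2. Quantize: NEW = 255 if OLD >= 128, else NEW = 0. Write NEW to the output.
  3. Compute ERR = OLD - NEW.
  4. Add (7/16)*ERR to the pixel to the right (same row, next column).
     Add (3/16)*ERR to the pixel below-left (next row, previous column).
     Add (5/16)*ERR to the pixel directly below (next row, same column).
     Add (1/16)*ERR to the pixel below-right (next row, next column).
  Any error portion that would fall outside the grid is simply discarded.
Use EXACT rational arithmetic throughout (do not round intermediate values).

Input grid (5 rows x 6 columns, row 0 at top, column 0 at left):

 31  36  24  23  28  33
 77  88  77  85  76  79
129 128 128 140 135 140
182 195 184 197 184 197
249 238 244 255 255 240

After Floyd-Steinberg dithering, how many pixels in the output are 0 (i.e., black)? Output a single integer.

(0,0): OLD=31 → NEW=0, ERR=31
(0,1): OLD=793/16 → NEW=0, ERR=793/16
(0,2): OLD=11695/256 → NEW=0, ERR=11695/256
(0,3): OLD=176073/4096 → NEW=0, ERR=176073/4096
(0,4): OLD=3067519/65536 → NEW=0, ERR=3067519/65536
(0,5): OLD=56075641/1048576 → NEW=0, ERR=56075641/1048576
(1,0): OLD=24571/256 → NEW=0, ERR=24571/256
(1,1): OLD=319453/2048 → NEW=255, ERR=-202787/2048
(1,2): OLD=3874081/65536 → NEW=0, ERR=3874081/65536
(1,3): OLD=35632461/262144 → NEW=255, ERR=-31214259/262144
(1,4): OLD=859772295/16777216 → NEW=0, ERR=859772295/16777216
(1,5): OLD=32496143233/268435456 → NEW=0, ERR=32496143233/268435456
(2,0): OLD=4601551/32768 → NEW=255, ERR=-3754289/32768
(2,1): OLD=67124181/1048576 → NEW=0, ERR=67124181/1048576
(2,2): OLD=2448881343/16777216 → NEW=255, ERR=-1829308737/16777216
(2,3): OLD=9179160711/134217728 → NEW=0, ERR=9179160711/134217728
(2,4): OLD=842635646997/4294967296 → NEW=255, ERR=-252581013483/4294967296
(2,5): OLD=10672452814819/68719476736 → NEW=255, ERR=-6851013752861/68719476736
(3,0): OLD=2654139615/16777216 → NEW=255, ERR=-1624050465/16777216
(3,1): OLD=19468186483/134217728 → NEW=255, ERR=-14757334157/134217728
(3,2): OLD=127396339977/1073741824 → NEW=0, ERR=127396339977/1073741824
(3,3): OLD=17347454072987/68719476736 → NEW=255, ERR=-176012494693/68719476736
(3,4): OLD=82509129997371/549755813888 → NEW=255, ERR=-57678602544069/549755813888
(3,5): OLD=1022709187726229/8796093022208 → NEW=0, ERR=1022709187726229/8796093022208
(4,0): OLD=425489407281/2147483648 → NEW=255, ERR=-122118922959/2147483648
(4,1): OLD=6698698118653/34359738368 → NEW=255, ERR=-2063035165187/34359738368
(4,2): OLD=272081381084903/1099511627776 → NEW=255, ERR=-8294083997977/1099511627776
(4,3): OLD=4198250090636835/17592186044416 → NEW=255, ERR=-287757350689245/17592186044416
(4,4): OLD=66624437127057491/281474976710656 → NEW=255, ERR=-5151681934159789/281474976710656
(4,5): OLD=1178904162563433829/4503599627370496 → NEW=255, ERR=30486257583957349/4503599627370496
Output grid:
  Row 0: ......  (6 black, running=6)
  Row 1: .#.#..  (4 black, running=10)
  Row 2: #.#.##  (2 black, running=12)
  Row 3: ##.##.  (2 black, running=14)
  Row 4: ######  (0 black, running=14)

Answer: 14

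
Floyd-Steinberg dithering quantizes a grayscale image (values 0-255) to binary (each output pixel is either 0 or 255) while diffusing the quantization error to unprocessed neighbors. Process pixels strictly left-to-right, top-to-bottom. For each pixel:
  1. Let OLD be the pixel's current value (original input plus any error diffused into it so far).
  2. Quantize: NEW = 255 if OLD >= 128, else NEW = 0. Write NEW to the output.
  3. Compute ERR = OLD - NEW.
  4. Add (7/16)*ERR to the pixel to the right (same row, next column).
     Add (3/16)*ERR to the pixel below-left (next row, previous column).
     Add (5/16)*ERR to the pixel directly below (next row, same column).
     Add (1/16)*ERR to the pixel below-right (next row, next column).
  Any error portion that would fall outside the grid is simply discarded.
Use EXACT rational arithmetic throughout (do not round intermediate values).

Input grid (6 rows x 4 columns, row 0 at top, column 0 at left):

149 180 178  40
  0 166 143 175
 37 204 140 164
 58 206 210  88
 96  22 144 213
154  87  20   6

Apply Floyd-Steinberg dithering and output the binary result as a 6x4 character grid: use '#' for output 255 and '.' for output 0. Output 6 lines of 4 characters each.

Answer: ##..
..##
.##.
.##.
..##
#...

Derivation:
(0,0): OLD=149 → NEW=255, ERR=-106
(0,1): OLD=1069/8 → NEW=255, ERR=-971/8
(0,2): OLD=15987/128 → NEW=0, ERR=15987/128
(0,3): OLD=193829/2048 → NEW=0, ERR=193829/2048
(1,0): OLD=-7153/128 → NEW=0, ERR=-7153/128
(1,1): OLD=123305/1024 → NEW=0, ERR=123305/1024
(1,2): OLD=8023965/32768 → NEW=255, ERR=-331875/32768
(1,3): OLD=109026267/524288 → NEW=255, ERR=-24667173/524288
(2,0): OLD=690003/16384 → NEW=0, ERR=690003/16384
(2,1): OLD=133516801/524288 → NEW=255, ERR=-176639/524288
(2,2): OLD=141968661/1048576 → NEW=255, ERR=-125418219/1048576
(2,3): OLD=1616244161/16777216 → NEW=0, ERR=1616244161/16777216
(3,0): OLD=596409827/8388608 → NEW=0, ERR=596409827/8388608
(3,1): OLD=29152833917/134217728 → NEW=255, ERR=-5072686723/134217728
(3,2): OLD=373939739139/2147483648 → NEW=255, ERR=-173668591101/2147483648
(3,3): OLD=2585516589205/34359738368 → NEW=0, ERR=2585516589205/34359738368
(4,0): OLD=238653156199/2147483648 → NEW=0, ERR=238653156199/2147483648
(4,1): OLD=826173271029/17179869184 → NEW=0, ERR=826173271029/17179869184
(4,2): OLD=83295717672725/549755813888 → NEW=255, ERR=-56892014868715/549755813888
(4,3): OLD=1637705877463843/8796093022208 → NEW=255, ERR=-605297843199197/8796093022208
(5,0): OLD=54355843730423/274877906944 → NEW=255, ERR=-15738022540297/274877906944
(5,1): OLD=567534664113377/8796093022208 → NEW=0, ERR=567534664113377/8796093022208
(5,2): OLD=26351200361633/4398046511104 → NEW=0, ERR=26351200361633/4398046511104
(5,3): OLD=-2723419718700595/140737488355328 → NEW=0, ERR=-2723419718700595/140737488355328
Row 0: ##..
Row 1: ..##
Row 2: .##.
Row 3: .##.
Row 4: ..##
Row 5: #...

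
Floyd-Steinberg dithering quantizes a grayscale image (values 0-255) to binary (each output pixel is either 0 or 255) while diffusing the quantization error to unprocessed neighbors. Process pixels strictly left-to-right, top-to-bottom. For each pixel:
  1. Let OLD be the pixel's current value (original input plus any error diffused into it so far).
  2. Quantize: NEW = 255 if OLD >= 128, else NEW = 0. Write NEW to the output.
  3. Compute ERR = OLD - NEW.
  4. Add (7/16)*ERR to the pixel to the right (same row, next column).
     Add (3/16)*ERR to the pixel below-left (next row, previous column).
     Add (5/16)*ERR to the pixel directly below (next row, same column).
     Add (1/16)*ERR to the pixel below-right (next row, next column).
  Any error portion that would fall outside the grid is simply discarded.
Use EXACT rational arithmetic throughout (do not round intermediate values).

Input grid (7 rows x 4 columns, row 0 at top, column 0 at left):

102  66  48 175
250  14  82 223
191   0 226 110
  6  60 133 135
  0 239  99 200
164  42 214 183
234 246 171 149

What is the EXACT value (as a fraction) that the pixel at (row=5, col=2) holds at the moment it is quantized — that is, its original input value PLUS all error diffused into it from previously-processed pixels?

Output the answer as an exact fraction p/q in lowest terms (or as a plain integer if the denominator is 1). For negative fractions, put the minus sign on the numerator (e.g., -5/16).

Answer: 1052256495584937/4398046511104

Derivation:
(0,0): OLD=102 → NEW=0, ERR=102
(0,1): OLD=885/8 → NEW=0, ERR=885/8
(0,2): OLD=12339/128 → NEW=0, ERR=12339/128
(0,3): OLD=444773/2048 → NEW=255, ERR=-77467/2048
(1,0): OLD=38735/128 → NEW=255, ERR=6095/128
(1,1): OLD=96105/1024 → NEW=0, ERR=96105/1024
(1,2): OLD=5013725/32768 → NEW=255, ERR=-3342115/32768
(1,3): OLD=90482843/524288 → NEW=255, ERR=-43210597/524288
(2,0): OLD=3661459/16384 → NEW=255, ERR=-516461/16384
(2,1): OLD=-319679/524288 → NEW=0, ERR=-319679/524288
(2,2): OLD=193224053/1048576 → NEW=255, ERR=-74162827/1048576
(2,3): OLD=787300321/16777216 → NEW=0, ERR=787300321/16777216
(3,0): OLD=-33261149/8388608 → NEW=0, ERR=-33261149/8388608
(3,1): OLD=5750325437/134217728 → NEW=0, ERR=5750325437/134217728
(3,2): OLD=297216763843/2147483648 → NEW=255, ERR=-250391566397/2147483648
(3,3): OLD=3237810450645/34359738368 → NEW=0, ERR=3237810450645/34359738368
(4,0): OLD=14590084391/2147483648 → NEW=0, ERR=14590084391/2147483648
(4,1): OLD=4007222271157/17179869184 → NEW=255, ERR=-373644370763/17179869184
(4,2): OLD=40348993736277/549755813888 → NEW=0, ERR=40348993736277/549755813888
(4,3): OLD=2236586155649507/8796093022208 → NEW=255, ERR=-6417565013533/8796093022208
(5,0): OLD=44542647002167/274877906944 → NEW=255, ERR=-25551219268553/274877906944
(5,1): OLD=76717780663841/8796093022208 → NEW=0, ERR=76717780663841/8796093022208
(5,2): OLD=1052256495584937/4398046511104 → NEW=255, ERR=-69245364746583/4398046511104
Target (5,2): original=214, with diffused error = 1052256495584937/4398046511104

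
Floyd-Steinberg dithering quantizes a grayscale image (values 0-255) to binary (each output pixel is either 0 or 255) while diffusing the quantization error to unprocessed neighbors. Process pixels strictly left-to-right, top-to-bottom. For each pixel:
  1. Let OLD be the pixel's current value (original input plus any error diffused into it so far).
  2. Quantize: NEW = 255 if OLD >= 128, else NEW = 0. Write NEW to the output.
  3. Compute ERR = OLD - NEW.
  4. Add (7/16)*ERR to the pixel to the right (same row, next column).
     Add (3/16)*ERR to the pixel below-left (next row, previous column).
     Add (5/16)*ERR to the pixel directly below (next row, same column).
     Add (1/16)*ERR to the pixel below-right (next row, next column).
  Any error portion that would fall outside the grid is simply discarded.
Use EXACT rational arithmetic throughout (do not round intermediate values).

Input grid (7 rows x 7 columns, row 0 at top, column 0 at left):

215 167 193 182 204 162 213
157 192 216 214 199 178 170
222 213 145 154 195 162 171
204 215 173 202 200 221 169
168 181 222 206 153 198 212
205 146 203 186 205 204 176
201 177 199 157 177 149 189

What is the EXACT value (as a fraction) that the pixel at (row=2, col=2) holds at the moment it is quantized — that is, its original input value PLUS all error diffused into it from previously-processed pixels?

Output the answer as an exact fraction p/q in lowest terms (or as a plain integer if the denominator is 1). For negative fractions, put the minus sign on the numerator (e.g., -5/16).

(0,0): OLD=215 → NEW=255, ERR=-40
(0,1): OLD=299/2 → NEW=255, ERR=-211/2
(0,2): OLD=4699/32 → NEW=255, ERR=-3461/32
(0,3): OLD=68957/512 → NEW=255, ERR=-61603/512
(0,4): OLD=1239947/8192 → NEW=255, ERR=-849013/8192
(0,5): OLD=15290573/131072 → NEW=0, ERR=15290573/131072
(0,6): OLD=553727387/2097152 → NEW=255, ERR=18953627/2097152
(1,0): OLD=3991/32 → NEW=0, ERR=3991/32
(1,1): OLD=48849/256 → NEW=255, ERR=-16431/256
(1,2): OLD=1023733/8192 → NEW=0, ERR=1023733/8192
(1,3): OLD=6713561/32768 → NEW=255, ERR=-1642279/32768
(1,4): OLD=333529747/2097152 → NEW=255, ERR=-201244013/2097152
(1,5): OLD=2813370099/16777216 → NEW=255, ERR=-1464819981/16777216
(1,6): OLD=38095626077/268435456 → NEW=255, ERR=-30355415203/268435456
(2,0): OLD=1019659/4096 → NEW=255, ERR=-24821/4096
(2,1): OLD=29034777/131072 → NEW=255, ERR=-4388583/131072
(2,2): OLD=327145579/2097152 → NEW=255, ERR=-207628181/2097152
Target (2,2): original=145, with diffused error = 327145579/2097152

Answer: 327145579/2097152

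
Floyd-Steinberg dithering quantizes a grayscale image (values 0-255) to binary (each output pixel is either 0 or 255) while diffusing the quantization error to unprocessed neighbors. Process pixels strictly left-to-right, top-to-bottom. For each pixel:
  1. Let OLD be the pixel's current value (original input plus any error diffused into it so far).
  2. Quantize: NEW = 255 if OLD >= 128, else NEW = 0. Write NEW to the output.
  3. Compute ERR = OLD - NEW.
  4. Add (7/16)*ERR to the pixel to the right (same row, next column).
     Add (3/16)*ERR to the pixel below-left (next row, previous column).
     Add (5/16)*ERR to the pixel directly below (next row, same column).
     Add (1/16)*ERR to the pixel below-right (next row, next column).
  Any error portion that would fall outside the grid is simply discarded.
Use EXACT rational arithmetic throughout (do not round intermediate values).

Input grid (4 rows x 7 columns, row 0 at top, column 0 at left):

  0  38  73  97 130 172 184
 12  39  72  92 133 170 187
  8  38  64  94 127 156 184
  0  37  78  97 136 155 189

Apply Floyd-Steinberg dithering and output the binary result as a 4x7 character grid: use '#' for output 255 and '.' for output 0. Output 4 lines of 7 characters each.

(0,0): OLD=0 → NEW=0, ERR=0
(0,1): OLD=38 → NEW=0, ERR=38
(0,2): OLD=717/8 → NEW=0, ERR=717/8
(0,3): OLD=17435/128 → NEW=255, ERR=-15205/128
(0,4): OLD=159805/2048 → NEW=0, ERR=159805/2048
(0,5): OLD=6754731/32768 → NEW=255, ERR=-1601109/32768
(0,6): OLD=85261229/524288 → NEW=255, ERR=-48432211/524288
(1,0): OLD=153/8 → NEW=0, ERR=153/8
(1,1): OLD=4867/64 → NEW=0, ERR=4867/64
(1,2): OLD=232203/2048 → NEW=0, ERR=232203/2048
(1,3): OLD=1021661/8192 → NEW=0, ERR=1021661/8192
(1,4): OLD=102425405/524288 → NEW=255, ERR=-31268035/524288
(1,5): OLD=487355921/4194304 → NEW=0, ERR=487355921/4194304
(1,6): OLD=13818618623/67108864 → NEW=255, ERR=-3294141697/67108864
(2,0): OLD=28913/1024 → NEW=0, ERR=28913/1024
(2,1): OLD=3164463/32768 → NEW=0, ERR=3164463/32768
(2,2): OLD=89033749/524288 → NEW=255, ERR=-44659691/524288
(2,3): OLD=384241349/4194304 → NEW=0, ERR=384241349/4194304
(2,4): OLD=5973475983/33554432 → NEW=255, ERR=-2582904177/33554432
(2,5): OLD=156446806175/1073741824 → NEW=255, ERR=-117357358945/1073741824
(2,6): OLD=2200826197257/17179869184 → NEW=255, ERR=-2180040444663/17179869184
(3,0): OLD=14119469/524288 → NEW=0, ERR=14119469/524288
(3,1): OLD=271598101/4194304 → NEW=0, ERR=271598101/4194304
(3,2): OLD=3453532885/33554432 → NEW=0, ERR=3453532885/33554432
(3,3): OLD=10126741233/67108864 → NEW=255, ERR=-6986019087/67108864
(3,4): OLD=887057111469/17179869184 → NEW=0, ERR=887057111469/17179869184
(3,5): OLD=15782159184195/137438953472 → NEW=0, ERR=15782159184195/137438953472
(3,6): OLD=423867149857213/2199023255552 → NEW=255, ERR=-136883780308547/2199023255552
Row 0: ...#.##
Row 1: ....#.#
Row 2: ..#.###
Row 3: ...#..#

Answer: ...#.##
....#.#
..#.###
...#..#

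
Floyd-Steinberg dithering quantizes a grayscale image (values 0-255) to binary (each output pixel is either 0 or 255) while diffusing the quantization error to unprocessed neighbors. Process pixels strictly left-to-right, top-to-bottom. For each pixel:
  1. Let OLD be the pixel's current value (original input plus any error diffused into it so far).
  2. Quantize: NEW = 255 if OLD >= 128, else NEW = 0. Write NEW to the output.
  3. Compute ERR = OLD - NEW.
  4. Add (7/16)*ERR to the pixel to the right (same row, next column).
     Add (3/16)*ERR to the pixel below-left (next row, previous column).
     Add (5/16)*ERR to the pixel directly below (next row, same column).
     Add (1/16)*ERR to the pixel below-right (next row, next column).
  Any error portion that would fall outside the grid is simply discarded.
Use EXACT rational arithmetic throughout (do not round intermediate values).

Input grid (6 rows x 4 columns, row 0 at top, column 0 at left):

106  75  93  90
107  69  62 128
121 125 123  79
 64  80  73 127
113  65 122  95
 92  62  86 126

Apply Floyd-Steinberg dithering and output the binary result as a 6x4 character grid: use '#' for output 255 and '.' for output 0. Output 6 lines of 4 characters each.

Answer: ..#.
#..#
.#..
..##
#...
..##

Derivation:
(0,0): OLD=106 → NEW=0, ERR=106
(0,1): OLD=971/8 → NEW=0, ERR=971/8
(0,2): OLD=18701/128 → NEW=255, ERR=-13939/128
(0,3): OLD=86747/2048 → NEW=0, ERR=86747/2048
(1,0): OLD=20849/128 → NEW=255, ERR=-11791/128
(1,1): OLD=54103/1024 → NEW=0, ERR=54103/1024
(1,2): OLD=2182755/32768 → NEW=0, ERR=2182755/32768
(1,3): OLD=85759525/524288 → NEW=255, ERR=-47933915/524288
(2,0): OLD=1673133/16384 → NEW=0, ERR=1673133/16384
(2,1): OLD=101146111/524288 → NEW=255, ERR=-32547329/524288
(2,2): OLD=107810859/1048576 → NEW=0, ERR=107810859/1048576
(2,3): OLD=1670585087/16777216 → NEW=0, ERR=1670585087/16777216
(3,0): OLD=706930205/8388608 → NEW=0, ERR=706930205/8388608
(3,1): OLD=16526248067/134217728 → NEW=0, ERR=16526248067/134217728
(3,2): OLD=373210918397/2147483648 → NEW=255, ERR=-174397411843/2147483648
(3,3): OLD=4432875984747/34359738368 → NEW=255, ERR=-4328857299093/34359738368
(4,0): OLD=348798812825/2147483648 → NEW=255, ERR=-198809517415/2147483648
(4,1): OLD=910799057163/17179869184 → NEW=0, ERR=910799057163/17179869184
(4,2): OLD=57113750755051/549755813888 → NEW=0, ERR=57113750755051/549755813888
(4,3): OLD=844470771035869/8796093022208 → NEW=0, ERR=844470771035869/8796093022208
(5,0): OLD=20068783913737/274877906944 → NEW=0, ERR=20068783913737/274877906944
(5,1): OLD=1092494607122207/8796093022208 → NEW=0, ERR=1092494607122207/8796093022208
(5,2): OLD=853741491849775/4398046511104 → NEW=255, ERR=-267760368481745/4398046511104
(5,3): OLD=19120452241287059/140737488355328 → NEW=255, ERR=-16767607289321581/140737488355328
Row 0: ..#.
Row 1: #..#
Row 2: .#..
Row 3: ..##
Row 4: #...
Row 5: ..##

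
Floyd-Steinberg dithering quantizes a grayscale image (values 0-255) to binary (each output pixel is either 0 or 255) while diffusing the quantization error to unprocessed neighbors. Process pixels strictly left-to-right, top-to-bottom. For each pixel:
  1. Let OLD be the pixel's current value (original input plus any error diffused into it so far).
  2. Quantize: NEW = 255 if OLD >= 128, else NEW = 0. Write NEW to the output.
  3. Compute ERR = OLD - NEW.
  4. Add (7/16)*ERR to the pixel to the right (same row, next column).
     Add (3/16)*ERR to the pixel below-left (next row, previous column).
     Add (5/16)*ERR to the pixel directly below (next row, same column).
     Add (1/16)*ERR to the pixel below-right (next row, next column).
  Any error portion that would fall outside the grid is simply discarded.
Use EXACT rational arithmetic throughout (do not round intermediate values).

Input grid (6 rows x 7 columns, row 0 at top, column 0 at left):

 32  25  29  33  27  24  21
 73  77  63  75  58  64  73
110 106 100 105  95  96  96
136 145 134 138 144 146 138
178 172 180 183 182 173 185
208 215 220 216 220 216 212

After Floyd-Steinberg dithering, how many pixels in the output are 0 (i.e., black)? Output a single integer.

(0,0): OLD=32 → NEW=0, ERR=32
(0,1): OLD=39 → NEW=0, ERR=39
(0,2): OLD=737/16 → NEW=0, ERR=737/16
(0,3): OLD=13607/256 → NEW=0, ERR=13607/256
(0,4): OLD=205841/4096 → NEW=0, ERR=205841/4096
(0,5): OLD=3013751/65536 → NEW=0, ERR=3013751/65536
(0,6): OLD=43116353/1048576 → NEW=0, ERR=43116353/1048576
(1,0): OLD=1445/16 → NEW=0, ERR=1445/16
(1,1): OLD=17835/128 → NEW=255, ERR=-14805/128
(1,2): OLD=160543/4096 → NEW=0, ERR=160543/4096
(1,3): OLD=1983439/16384 → NEW=0, ERR=1983439/16384
(1,4): OLD=145345625/1048576 → NEW=255, ERR=-122041255/1048576
(1,5): OLD=321298737/8388608 → NEW=0, ERR=321298737/8388608
(1,6): OLD=14157399551/134217728 → NEW=0, ERR=14157399551/134217728
(2,0): OLD=238665/2048 → NEW=0, ERR=238665/2048
(2,1): OLD=8770875/65536 → NEW=255, ERR=-7940805/65536
(2,2): OLD=78336513/1048576 → NEW=0, ERR=78336513/1048576
(2,3): OLD=1309819497/8388608 → NEW=255, ERR=-829275543/8388608
(2,4): OLD=2021761069/67108864 → NEW=0, ERR=2021761069/67108864
(2,5): OLD=287017902147/2147483648 → NEW=255, ERR=-260590428093/2147483648
(2,6): OLD=2689246327429/34359738368 → NEW=0, ERR=2689246327429/34359738368
(3,0): OLD=156970321/1048576 → NEW=255, ERR=-110416559/1048576
(3,1): OLD=690861013/8388608 → NEW=0, ERR=690861013/8388608
(3,2): OLD=11225206747/67108864 → NEW=255, ERR=-5887553573/67108864
(3,3): OLD=21217823755/268435456 → NEW=0, ERR=21217823755/268435456
(3,4): OLD=5465416403025/34359738368 → NEW=255, ERR=-3296316880815/34359738368
(3,5): OLD=22722888532059/274877906944 → NEW=0, ERR=22722888532059/274877906944
(3,6): OLD=840204916558021/4398046511104 → NEW=255, ERR=-281296943773499/4398046511104
(4,0): OLD=21546676263/134217728 → NEW=255, ERR=-12678844377/134217728
(4,1): OLD=286425516867/2147483648 → NEW=255, ERR=-261182813373/2147483648
(4,2): OLD=4100552830397/34359738368 → NEW=0, ERR=4100552830397/34359738368
(4,3): OLD=64992606442831/274877906944 → NEW=255, ERR=-5101259827889/274877906944
(4,4): OLD=361389344057201/2199023255552 → NEW=255, ERR=-199361586108559/2199023255552
(4,5): OLD=9934742227715949/70368744177664 → NEW=255, ERR=-8009287537588371/70368744177664
(4,6): OLD=135539773965094027/1125899906842624 → NEW=0, ERR=135539773965094027/1125899906842624
(5,0): OLD=5348969590265/34359738368 → NEW=255, ERR=-3412763693575/34359738368
(5,1): OLD=41234701695867/274877906944 → NEW=255, ERR=-28859164574853/274877906944
(5,2): OLD=440421507019689/2199023255552 → NEW=255, ERR=-120329423146071/2199023255552
(5,3): OLD=3108909319434693/17592186044416 → NEW=255, ERR=-1377098121891387/17592186044416
(5,4): OLD=151907593186344307/1125899906842624 → NEW=255, ERR=-135196883058524813/1125899906842624
(5,5): OLD=1304267541719532523/9007199254740992 → NEW=255, ERR=-992568268239420437/9007199254740992
(5,6): OLD=28000844148197951397/144115188075855872 → NEW=255, ERR=-8748528811145295963/144115188075855872
Output grid:
  Row 0: .......  (7 black, running=7)
  Row 1: .#..#..  (5 black, running=12)
  Row 2: .#.#.#.  (4 black, running=16)
  Row 3: #.#.#.#  (3 black, running=19)
  Row 4: ##.###.  (2 black, running=21)
  Row 5: #######  (0 black, running=21)

Answer: 21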